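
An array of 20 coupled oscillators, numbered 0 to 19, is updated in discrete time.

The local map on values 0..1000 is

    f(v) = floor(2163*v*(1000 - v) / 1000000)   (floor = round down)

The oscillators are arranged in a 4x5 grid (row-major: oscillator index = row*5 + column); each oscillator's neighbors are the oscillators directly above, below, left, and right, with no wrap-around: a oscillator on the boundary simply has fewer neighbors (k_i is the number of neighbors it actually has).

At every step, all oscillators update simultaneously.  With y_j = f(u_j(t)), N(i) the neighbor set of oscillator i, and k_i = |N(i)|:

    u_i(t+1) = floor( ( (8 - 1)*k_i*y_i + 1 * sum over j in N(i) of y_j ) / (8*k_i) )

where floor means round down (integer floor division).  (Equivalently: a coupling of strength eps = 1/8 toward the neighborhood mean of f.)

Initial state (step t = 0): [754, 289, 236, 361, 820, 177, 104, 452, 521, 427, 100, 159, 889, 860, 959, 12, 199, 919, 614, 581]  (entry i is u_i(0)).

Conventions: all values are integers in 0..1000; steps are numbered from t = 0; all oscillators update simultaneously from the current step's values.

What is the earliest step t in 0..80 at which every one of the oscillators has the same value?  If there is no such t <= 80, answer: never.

Simulating step by step:
t=0: [754, 289, 236, 361, 820, 177, 104, 452, 521, 427, 100, 159, 889, 860, 959, 12, 199, 919, 614, 581]  (not all equal)
t=1: [398, 429, 401, 487, 343, 308, 225, 510, 528, 502, 195, 282, 225, 269, 129, 55, 320, 185, 487, 497]  (not all equal)
t=2: [515, 521, 521, 536, 493, 454, 391, 529, 535, 525, 338, 431, 383, 424, 275, 148, 447, 343, 526, 521]  (not all equal)
t=3: [539, 538, 538, 537, 539, 533, 517, 536, 537, 534, 478, 527, 512, 525, 444, 301, 520, 492, 536, 532]  (not all equal)
t=4: [537, 537, 537, 537, 537, 538, 539, 537, 537, 537, 535, 539, 539, 538, 533, 465, 535, 539, 537, 537]  (not all equal)
t=5: [537, 537, 537, 537, 537, 537, 537, 537, 537, 537, 537, 537, 537, 537, 537, 538, 537, 537, 537, 537]  (not all equal)
t=6: [537, 537, 537, 537, 537, 537, 537, 537, 537, 537, 537, 537, 537, 537, 537, 537, 537, 537, 537, 537]  (all equal)

Answer: 6
Key observation: Synchronization is absorbing here: once all oscillators are equal they stay equal, and step 6 is the first all-equal step.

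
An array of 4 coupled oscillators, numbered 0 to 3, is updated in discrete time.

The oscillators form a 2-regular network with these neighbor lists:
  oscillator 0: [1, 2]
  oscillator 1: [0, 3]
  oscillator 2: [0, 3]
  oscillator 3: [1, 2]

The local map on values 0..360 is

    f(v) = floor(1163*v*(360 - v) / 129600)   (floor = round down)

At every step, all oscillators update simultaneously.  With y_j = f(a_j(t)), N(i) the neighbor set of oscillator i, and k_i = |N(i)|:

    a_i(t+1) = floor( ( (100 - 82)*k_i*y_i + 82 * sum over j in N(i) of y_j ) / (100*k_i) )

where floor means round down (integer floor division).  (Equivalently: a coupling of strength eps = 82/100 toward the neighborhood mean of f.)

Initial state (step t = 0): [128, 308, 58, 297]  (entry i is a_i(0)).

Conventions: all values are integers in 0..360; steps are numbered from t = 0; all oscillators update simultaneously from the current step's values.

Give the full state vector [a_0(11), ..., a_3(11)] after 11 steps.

Simulating step by step:
t=0: [128, 308, 58, 297]
t=1: [170, 203, 205, 153]
t=2: [286, 286, 286, 285]
t=3: [189, 189, 189, 189]
t=4: [290, 290, 290, 290]
t=5: [182, 182, 182, 182]
t=6: [290, 290, 290, 290]
t=7: [182, 182, 182, 182]
t=8: [290, 290, 290, 290]
t=9: [182, 182, 182, 182]
t=10: [290, 290, 290, 290]
t=11: [182, 182, 182, 182]

Answer: [182, 182, 182, 182]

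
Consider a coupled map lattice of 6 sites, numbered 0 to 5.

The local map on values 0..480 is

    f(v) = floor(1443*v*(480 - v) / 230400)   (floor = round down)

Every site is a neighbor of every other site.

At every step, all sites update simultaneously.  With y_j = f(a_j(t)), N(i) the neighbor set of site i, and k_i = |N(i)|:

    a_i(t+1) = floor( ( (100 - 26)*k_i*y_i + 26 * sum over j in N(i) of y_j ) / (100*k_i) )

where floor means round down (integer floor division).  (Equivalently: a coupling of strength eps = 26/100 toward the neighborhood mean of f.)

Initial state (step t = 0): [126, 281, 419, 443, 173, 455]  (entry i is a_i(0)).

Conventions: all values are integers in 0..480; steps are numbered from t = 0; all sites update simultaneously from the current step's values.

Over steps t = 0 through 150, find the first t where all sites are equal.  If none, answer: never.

Answer: 13
Key observation: Synchronization is absorbing here: once all sites are equal they stay equal, and step 13 is the first all-equal step.

Derivation:
t=0: [126, 281, 419, 443, 173, 455]  (not all equal)
t=1: [259, 308, 177, 137, 295, 116]  (not all equal)
t=2: [346, 327, 330, 302, 334, 281]  (not all equal)
t=3: [298, 314, 312, 330, 308, 339]  (not all equal)
t=4: [333, 324, 326, 313, 328, 306]  (not all equal)
t=5: [309, 316, 315, 324, 313, 328]  (not all equal)
t=6: [327, 323, 324, 317, 325, 315]  (not all equal)
t=7: [314, 317, 316, 321, 315, 322]  (not all equal)
t=8: [324, 322, 323, 320, 324, 319]  (not all equal)
t=9: [316, 318, 317, 319, 316, 320]  (not all equal)
t=10: [323, 322, 322, 321, 323, 320]  (not all equal)
t=11: [317, 318, 318, 318, 317, 319]  (not all equal)
t=12: [322, 322, 322, 322, 322, 321]  (not all equal)
t=13: [318, 318, 318, 318, 318, 318]  (all equal)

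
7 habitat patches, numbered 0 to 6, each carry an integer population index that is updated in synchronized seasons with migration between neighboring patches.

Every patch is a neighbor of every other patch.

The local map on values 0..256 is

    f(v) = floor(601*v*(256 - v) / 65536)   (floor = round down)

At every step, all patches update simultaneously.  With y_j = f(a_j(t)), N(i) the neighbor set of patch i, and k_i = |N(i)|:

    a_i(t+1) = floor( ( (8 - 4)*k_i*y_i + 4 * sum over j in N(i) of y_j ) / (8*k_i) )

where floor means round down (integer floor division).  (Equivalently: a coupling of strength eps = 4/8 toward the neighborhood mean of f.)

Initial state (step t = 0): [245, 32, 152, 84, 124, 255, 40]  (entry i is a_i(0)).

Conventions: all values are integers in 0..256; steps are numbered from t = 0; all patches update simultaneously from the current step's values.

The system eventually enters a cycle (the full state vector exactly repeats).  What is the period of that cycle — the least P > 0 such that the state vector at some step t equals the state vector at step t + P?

Answer: 2
Key observation: The state at step 4, [146, 146, 146, 146, 146, 146, 146], reappears at step 6 — and no state repeats earlier — so the cycle the system enters has period 2.

Derivation:
t=0: [245, 32, 152, 84, 124, 255, 40]
t=1: [59, 76, 109, 104, 112, 50, 82]
t=2: [118, 126, 135, 134, 135, 113, 128]
t=3: [149, 149, 149, 149, 149, 148, 149]
t=4: [146, 146, 146, 146, 146, 146, 146]
t=5: [147, 147, 147, 147, 147, 147, 147]
t=6: [146, 146, 146, 146, 146, 146, 146]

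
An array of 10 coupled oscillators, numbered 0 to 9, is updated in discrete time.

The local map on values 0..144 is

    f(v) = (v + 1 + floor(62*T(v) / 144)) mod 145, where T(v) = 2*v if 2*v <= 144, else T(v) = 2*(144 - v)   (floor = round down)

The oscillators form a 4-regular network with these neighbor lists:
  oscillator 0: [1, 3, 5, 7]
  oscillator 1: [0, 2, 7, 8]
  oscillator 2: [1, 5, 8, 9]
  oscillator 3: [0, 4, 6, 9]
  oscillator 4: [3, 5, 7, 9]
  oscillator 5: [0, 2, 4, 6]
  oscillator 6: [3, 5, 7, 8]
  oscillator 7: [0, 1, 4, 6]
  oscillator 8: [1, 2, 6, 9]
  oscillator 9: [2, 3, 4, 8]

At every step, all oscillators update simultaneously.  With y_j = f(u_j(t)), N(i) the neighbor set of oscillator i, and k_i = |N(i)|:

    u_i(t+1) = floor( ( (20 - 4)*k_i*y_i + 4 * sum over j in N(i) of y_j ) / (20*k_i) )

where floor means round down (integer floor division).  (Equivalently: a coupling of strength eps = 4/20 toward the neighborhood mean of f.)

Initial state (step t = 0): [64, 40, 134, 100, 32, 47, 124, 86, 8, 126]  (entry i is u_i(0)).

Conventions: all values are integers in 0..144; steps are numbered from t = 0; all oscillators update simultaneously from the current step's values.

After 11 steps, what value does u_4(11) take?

Simulating step by step:
t=0: [64, 40, 134, 100, 32, 47, 124, 86, 8, 126]
t=1: [117, 80, 130, 133, 73, 93, 132, 128, 37, 131]
t=2: [140, 133, 138, 142, 136, 137, 138, 141, 83, 138]
t=3: [143, 142, 143, 143, 143, 143, 143, 143, 137, 143]
t=4: [144, 144, 144, 144, 144, 144, 144, 144, 144, 144]
t=5: [0, 0, 0, 0, 0, 0, 0, 0, 0, 0]
t=6: [1, 1, 1, 1, 1, 1, 1, 1, 1, 1]
t=7: [2, 2, 2, 2, 2, 2, 2, 2, 2, 2]
t=8: [4, 4, 4, 4, 4, 4, 4, 4, 4, 4]
t=9: [8, 8, 8, 8, 8, 8, 8, 8, 8, 8]
t=10: [15, 15, 15, 15, 15, 15, 15, 15, 15, 15]
t=11: [28, 28, 28, 28, 28, 28, 28, 28, 28, 28]

Answer: u_4(11) = 28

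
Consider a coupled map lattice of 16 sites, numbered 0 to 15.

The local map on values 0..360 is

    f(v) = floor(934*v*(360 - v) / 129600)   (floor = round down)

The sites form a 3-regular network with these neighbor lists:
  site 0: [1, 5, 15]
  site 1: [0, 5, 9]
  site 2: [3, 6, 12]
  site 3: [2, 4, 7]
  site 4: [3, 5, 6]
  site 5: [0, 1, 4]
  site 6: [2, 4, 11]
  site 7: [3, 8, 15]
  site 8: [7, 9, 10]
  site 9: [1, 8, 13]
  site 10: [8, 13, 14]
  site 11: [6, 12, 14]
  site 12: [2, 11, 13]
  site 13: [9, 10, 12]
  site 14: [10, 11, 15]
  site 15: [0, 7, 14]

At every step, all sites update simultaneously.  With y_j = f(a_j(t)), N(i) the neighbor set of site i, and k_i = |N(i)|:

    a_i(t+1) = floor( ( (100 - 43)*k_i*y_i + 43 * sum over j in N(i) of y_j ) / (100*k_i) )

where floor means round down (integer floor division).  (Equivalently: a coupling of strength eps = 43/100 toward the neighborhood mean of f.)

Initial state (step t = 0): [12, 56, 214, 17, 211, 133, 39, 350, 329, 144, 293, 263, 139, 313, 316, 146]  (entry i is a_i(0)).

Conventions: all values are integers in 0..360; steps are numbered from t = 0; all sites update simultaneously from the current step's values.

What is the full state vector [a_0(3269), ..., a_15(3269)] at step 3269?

Answer: [221, 221, 221, 221, 221, 221, 221, 221, 221, 221, 221, 221, 221, 221, 221, 221]
Key observation: The state at step 7, [221, 221, 221, 221, 221, 221, 221, 221, 221, 221, 221, 221, 221, 221, 221, 221], reappears at step 8: the system is in a cycle of period 1 from step 7 on.  Therefore the state at step 3269 equals the state at step 7 + ((3269 - 7) mod 1) = 7, which is [221, 221, 221, 221, 221, 221, 221, 221, 221, 221, 221, 221, 221, 221, 221, 221].

Derivation:
t=0: [12, 56, 214, 17, 211, 133, 39, 350, 329, 144, 293, 263, 139, 313, 316, 146]
t=1: [97, 137, 178, 92, 178, 177, 142, 62, 97, 170, 120, 163, 199, 144, 135, 150]
t=2: [201, 218, 223, 186, 223, 223, 227, 159, 186, 222, 207, 227, 229, 223, 219, 205]
t=3: [227, 223, 220, 228, 221, 221, 217, 230, 229, 222, 226, 217, 217, 220, 223, 227]
t=4: [218, 219, 220, 217, 220, 220, 222, 215, 216, 219, 218, 222, 222, 220, 219, 217]
t=5: [222, 222, 221, 222, 221, 221, 220, 223, 223, 222, 222, 220, 220, 221, 222, 223]
t=6: [220, 220, 220, 220, 220, 220, 221, 220, 220, 220, 220, 220, 221, 220, 220, 220]
t=7: [221, 221, 221, 221, 221, 221, 221, 221, 221, 221, 221, 221, 221, 221, 221, 221]
t=8: [221, 221, 221, 221, 221, 221, 221, 221, 221, 221, 221, 221, 221, 221, 221, 221]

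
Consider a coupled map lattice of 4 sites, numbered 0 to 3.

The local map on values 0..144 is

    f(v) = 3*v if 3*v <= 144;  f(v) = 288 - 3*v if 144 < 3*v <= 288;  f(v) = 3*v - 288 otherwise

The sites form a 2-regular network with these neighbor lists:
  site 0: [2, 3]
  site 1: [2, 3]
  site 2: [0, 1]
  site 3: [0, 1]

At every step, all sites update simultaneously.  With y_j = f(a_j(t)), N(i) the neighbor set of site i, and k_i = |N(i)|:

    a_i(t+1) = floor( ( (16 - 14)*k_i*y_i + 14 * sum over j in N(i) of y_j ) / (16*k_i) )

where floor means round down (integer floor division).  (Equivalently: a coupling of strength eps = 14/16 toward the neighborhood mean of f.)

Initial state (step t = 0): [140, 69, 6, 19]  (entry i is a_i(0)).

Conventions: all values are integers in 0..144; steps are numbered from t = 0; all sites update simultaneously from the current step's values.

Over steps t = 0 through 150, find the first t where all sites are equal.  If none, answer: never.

Simulating step by step:
t=0: [140, 69, 6, 19]  (not all equal)
t=1: [49, 42, 95, 100]  (not all equal)
t=2: [24, 22, 117, 118]  (not all equal)
t=3: [65, 64, 68, 68]  (not all equal)
t=4: [85, 85, 93, 93]  (not all equal)
t=5: [12, 12, 30, 30]  (not all equal)
t=6: [83, 83, 42, 42]  (not all equal)
t=7: [115, 115, 49, 49]  (not all equal)
t=8: [130, 130, 67, 67]  (not all equal)
t=9: [88, 88, 100, 100]  (not all equal)
t=10: [13, 13, 22, 22]  (not all equal)
t=11: [62, 62, 42, 42]  (not all equal)
t=12: [123, 123, 105, 105]  (not all equal)
t=13: [33, 33, 74, 74]  (not all equal)
t=14: [70, 70, 94, 94]  (not all equal)
t=15: [15, 15, 69, 69]  (not all equal)
t=16: [76, 76, 49, 49]  (not all equal)
t=17: [130, 130, 70, 70]  (not all equal)
t=18: [81, 81, 99, 99]  (not all equal)
t=19: [13, 13, 40, 40]  (not all equal)
t=20: [109, 109, 49, 49]  (not all equal)
t=21: [128, 128, 51, 51]  (not all equal)
t=22: [130, 130, 100, 100]  (not all equal)
t=23: [23, 23, 90, 90]  (not all equal)
t=24: [24, 24, 62, 62]  (not all equal)
t=25: [98, 98, 75, 75]  (not all equal)
t=26: [55, 55, 13, 13]  (not all equal)
t=27: [49, 49, 112, 112]  (not all equal)
t=28: [59, 59, 129, 129]  (not all equal)
t=29: [100, 100, 109, 109]  (not all equal)
t=30: [35, 35, 15, 15]  (not all equal)
t=31: [52, 52, 97, 97]  (not all equal)
t=32: [19, 19, 115, 115]  (not all equal)
t=33: [57, 57, 57, 57]  (all equal)

Answer: 33
Key observation: Synchronization is absorbing here: once all sites are equal they stay equal, and step 33 is the first all-equal step.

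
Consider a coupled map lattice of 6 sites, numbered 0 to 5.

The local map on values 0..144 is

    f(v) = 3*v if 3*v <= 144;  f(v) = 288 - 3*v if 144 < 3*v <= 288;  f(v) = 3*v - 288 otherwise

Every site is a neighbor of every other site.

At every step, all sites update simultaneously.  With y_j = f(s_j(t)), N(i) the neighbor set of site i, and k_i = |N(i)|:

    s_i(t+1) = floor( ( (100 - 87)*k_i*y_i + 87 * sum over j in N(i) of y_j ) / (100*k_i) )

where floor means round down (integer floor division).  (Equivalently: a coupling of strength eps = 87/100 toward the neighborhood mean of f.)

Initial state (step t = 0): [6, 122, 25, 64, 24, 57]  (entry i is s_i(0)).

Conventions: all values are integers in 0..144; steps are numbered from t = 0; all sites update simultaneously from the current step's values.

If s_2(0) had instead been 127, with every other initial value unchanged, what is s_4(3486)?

Answer: s_4(3486) = 135
Key observation: The state at step 5, [45, 45, 45, 45, 45, 45], reappears at step 13: the system is in a cycle of period 8 from step 5 on.  Therefore the state at step 3486 equals the state at step 5 + ((3486 - 5) mod 8) = 6, which is [135, 135, 135, 135, 135, 135].

Derivation:
t=0: [6, 122, 127, 64, 24, 57]
t=1: [81, 79, 78, 78, 79, 77]
t=2: [52, 52, 51, 51, 52, 51]
t=3: [133, 133, 133, 133, 133, 133]
t=4: [111, 111, 111, 111, 111, 111]
t=5: [45, 45, 45, 45, 45, 45]
t=6: [135, 135, 135, 135, 135, 135]
t=7: [117, 117, 117, 117, 117, 117]
t=8: [63, 63, 63, 63, 63, 63]
t=9: [99, 99, 99, 99, 99, 99]
t=10: [9, 9, 9, 9, 9, 9]
t=11: [27, 27, 27, 27, 27, 27]
t=12: [81, 81, 81, 81, 81, 81]
t=13: [45, 45, 45, 45, 45, 45]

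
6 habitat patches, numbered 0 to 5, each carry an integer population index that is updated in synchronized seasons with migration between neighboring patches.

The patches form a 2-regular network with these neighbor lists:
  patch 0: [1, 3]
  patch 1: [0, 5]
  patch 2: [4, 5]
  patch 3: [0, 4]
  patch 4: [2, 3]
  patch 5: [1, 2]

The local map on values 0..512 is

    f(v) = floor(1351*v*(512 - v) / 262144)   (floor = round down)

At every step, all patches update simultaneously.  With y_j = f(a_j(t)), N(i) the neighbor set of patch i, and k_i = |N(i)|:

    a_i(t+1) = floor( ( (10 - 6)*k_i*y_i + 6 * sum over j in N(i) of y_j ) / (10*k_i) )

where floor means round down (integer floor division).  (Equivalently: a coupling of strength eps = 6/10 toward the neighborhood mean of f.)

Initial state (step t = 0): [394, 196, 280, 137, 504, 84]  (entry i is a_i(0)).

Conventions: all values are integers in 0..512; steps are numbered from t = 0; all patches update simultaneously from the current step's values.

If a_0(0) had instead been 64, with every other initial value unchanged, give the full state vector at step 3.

Simulating step by step:
t=0: [64, 196, 280, 137, 504, 84]
t=1: [233, 227, 195, 155, 187, 269]
t=2: [319, 334, 321, 308, 306, 329]
t=3: [315, 310, 316, 321, 321, 310]

Answer: [315, 310, 316, 321, 321, 310]
Key observation: This trace re-runs the system from the modified initial state.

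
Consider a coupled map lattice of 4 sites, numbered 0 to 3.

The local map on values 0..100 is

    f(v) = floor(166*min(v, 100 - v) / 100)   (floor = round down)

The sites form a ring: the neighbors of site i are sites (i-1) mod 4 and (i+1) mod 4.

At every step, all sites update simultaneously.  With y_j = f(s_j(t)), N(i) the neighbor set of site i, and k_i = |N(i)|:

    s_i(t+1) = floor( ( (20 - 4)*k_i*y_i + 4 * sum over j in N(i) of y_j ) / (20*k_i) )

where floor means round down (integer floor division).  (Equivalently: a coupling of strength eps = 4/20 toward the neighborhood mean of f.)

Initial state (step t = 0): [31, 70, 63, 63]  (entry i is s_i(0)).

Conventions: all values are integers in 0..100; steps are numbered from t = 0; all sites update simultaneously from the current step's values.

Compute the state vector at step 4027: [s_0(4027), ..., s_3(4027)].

Simulating step by step:
t=0: [31, 70, 63, 63]
t=1: [51, 50, 59, 60]
t=2: [79, 81, 69, 67]
t=3: [35, 33, 49, 51]
t=4: [59, 57, 78, 78]
t=5: [65, 67, 39, 39]
t=6: [58, 55, 63, 63]
t=7: [68, 72, 62, 61]
t=8: [53, 48, 61, 62]
t=9: [76, 77, 65, 64]
t=10: [40, 40, 56, 56]
t=11: [66, 66, 72, 72]
t=12: [55, 55, 47, 47]
t=13: [74, 74, 77, 77]
t=14: [42, 42, 38, 38]
t=15: [68, 68, 63, 63]
t=16: [53, 53, 60, 60]
t=17: [76, 76, 67, 67]
t=18: [40, 40, 52, 52]
t=19: [67, 67, 77, 77]
t=20: [52, 52, 39, 39]
t=21: [77, 77, 65, 65]
t=22: [40, 40, 56, 56]

Answer: [67, 67, 77, 77]
Key observation: The state at step 10, [40, 40, 56, 56], reappears at step 22: the system is in a cycle of period 12 from step 10 on.  Therefore the state at step 4027 equals the state at step 10 + ((4027 - 10) mod 12) = 19, which is [67, 67, 77, 77].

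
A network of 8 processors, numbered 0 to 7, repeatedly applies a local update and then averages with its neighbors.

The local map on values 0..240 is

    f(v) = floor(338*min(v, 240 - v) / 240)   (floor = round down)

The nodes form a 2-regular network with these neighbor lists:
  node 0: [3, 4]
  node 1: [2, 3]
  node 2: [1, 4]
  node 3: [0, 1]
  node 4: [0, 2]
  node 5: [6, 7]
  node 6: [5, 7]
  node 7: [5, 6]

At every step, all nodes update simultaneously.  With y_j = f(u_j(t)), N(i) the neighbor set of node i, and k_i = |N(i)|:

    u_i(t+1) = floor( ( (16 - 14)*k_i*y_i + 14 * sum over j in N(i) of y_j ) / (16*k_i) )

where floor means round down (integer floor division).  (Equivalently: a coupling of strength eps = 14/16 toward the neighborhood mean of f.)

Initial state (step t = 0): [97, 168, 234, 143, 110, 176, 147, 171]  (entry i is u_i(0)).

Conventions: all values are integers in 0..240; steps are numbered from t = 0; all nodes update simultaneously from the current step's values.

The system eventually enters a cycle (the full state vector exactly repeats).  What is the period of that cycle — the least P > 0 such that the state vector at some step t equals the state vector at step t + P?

Answer: 12
Key observation: The state at step 25, [152, 152, 152, 152, 152, 107, 107, 107], reappears at step 37 — and no state repeats earlier — so the cycle the system enters has period 12.

Derivation:
t=0: [97, 168, 234, 143, 110, 176, 147, 171]
t=1: [143, 75, 112, 120, 82, 110, 98, 108]
t=2: [141, 155, 115, 126, 142, 146, 151, 146]
t=3: [147, 155, 132, 132, 148, 128, 131, 128]
t=4: [139, 147, 127, 127, 139, 155, 156, 155]
t=5: [149, 155, 138, 138, 149, 118, 118, 118]
t=6: [134, 140, 125, 125, 134, 166, 166, 166]
t=7: [154, 158, 146, 146, 154, 104, 104, 104]
t=8: [125, 129, 119, 119, 125, 146, 146, 146]
t=9: [163, 165, 159, 159, 163, 132, 132, 132]
t=10: [110, 112, 107, 107, 110, 152, 152, 152]
t=11: [152, 150, 154, 154, 152, 123, 123, 123]
t=12: [122, 121, 124, 124, 122, 164, 164, 164]
t=13: [164, 163, 166, 166, 164, 107, 107, 107]
t=14: [105, 104, 107, 107, 105, 150, 150, 150]
t=15: [148, 149, 146, 146, 148, 126, 126, 126]
t=16: [130, 131, 128, 128, 130, 160, 160, 160]
t=17: [155, 156, 153, 153, 155, 112, 112, 112]
t=18: [120, 121, 118, 118, 120, 157, 157, 157]
t=19: [167, 166, 167, 167, 167, 116, 116, 116]
t=20: [102, 102, 102, 102, 102, 163, 163, 163]
t=21: [143, 143, 143, 143, 143, 108, 108, 108]
t=22: [136, 136, 136, 136, 136, 152, 152, 152]
t=23: [146, 146, 146, 146, 146, 123, 123, 123]
t=24: [132, 132, 132, 132, 132, 164, 164, 164]
t=25: [152, 152, 152, 152, 152, 107, 107, 107]
t=26: [123, 123, 123, 123, 123, 150, 150, 150]
t=27: [164, 164, 164, 164, 164, 126, 126, 126]
t=28: [107, 107, 107, 107, 107, 160, 160, 160]
t=29: [150, 150, 150, 150, 150, 112, 112, 112]
t=30: [126, 126, 126, 126, 126, 157, 157, 157]
t=31: [160, 160, 160, 160, 160, 116, 116, 116]
t=32: [112, 112, 112, 112, 112, 163, 163, 163]
t=33: [157, 157, 157, 157, 157, 108, 108, 108]
t=34: [116, 116, 116, 116, 116, 152, 152, 152]
t=35: [163, 163, 163, 163, 163, 123, 123, 123]
t=36: [108, 108, 108, 108, 108, 164, 164, 164]
t=37: [152, 152, 152, 152, 152, 107, 107, 107]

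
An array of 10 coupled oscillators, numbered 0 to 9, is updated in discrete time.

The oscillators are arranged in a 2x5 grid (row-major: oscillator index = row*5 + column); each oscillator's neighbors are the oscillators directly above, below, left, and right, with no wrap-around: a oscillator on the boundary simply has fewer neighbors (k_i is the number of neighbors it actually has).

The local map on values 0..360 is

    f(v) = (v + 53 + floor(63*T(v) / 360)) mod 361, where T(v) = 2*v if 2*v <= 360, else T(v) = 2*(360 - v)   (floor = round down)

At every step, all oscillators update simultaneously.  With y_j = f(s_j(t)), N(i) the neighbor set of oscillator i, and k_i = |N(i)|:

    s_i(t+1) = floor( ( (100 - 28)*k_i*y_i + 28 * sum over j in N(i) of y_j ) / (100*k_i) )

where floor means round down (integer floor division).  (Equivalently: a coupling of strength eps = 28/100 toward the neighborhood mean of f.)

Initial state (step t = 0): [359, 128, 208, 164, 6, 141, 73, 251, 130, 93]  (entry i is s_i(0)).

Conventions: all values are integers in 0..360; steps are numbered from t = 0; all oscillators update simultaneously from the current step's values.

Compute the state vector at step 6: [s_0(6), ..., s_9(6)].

Simulating step by step:
t=0: [359, 128, 208, 164, 6, 141, 73, 251, 130, 93]
t=1: [102, 210, 304, 253, 107, 203, 184, 310, 238, 168]
t=2: [224, 273, 73, 297, 228, 291, 274, 73, 299, 275]
t=3: [284, 333, 157, 53, 286, 100, 305, 157, 57, 304]
t=4: [32, 50, 229, 126, 21, 137, 56, 228, 130, 29]
t=5: [119, 137, 297, 219, 102, 202, 156, 299, 224, 109]
t=6: [229, 216, 61, 280, 209, 289, 241, 64, 283, 215]

Answer: [229, 216, 61, 280, 209, 289, 241, 64, 283, 215]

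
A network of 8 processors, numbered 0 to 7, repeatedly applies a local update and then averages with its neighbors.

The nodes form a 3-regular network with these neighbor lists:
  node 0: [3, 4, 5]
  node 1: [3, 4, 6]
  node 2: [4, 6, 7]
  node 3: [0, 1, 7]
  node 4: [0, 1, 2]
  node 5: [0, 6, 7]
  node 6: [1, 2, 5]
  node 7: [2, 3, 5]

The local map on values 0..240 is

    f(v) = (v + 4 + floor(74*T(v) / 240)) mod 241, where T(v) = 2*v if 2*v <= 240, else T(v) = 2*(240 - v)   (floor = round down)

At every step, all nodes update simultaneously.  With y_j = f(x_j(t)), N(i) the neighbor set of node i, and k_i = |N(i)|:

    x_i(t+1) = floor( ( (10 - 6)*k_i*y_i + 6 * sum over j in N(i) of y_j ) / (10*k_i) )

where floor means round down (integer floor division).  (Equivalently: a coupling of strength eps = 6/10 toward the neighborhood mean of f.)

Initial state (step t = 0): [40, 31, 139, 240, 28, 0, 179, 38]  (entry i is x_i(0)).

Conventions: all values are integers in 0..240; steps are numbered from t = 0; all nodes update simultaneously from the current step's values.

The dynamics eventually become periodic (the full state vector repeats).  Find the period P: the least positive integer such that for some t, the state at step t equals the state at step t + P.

Simulating step by step:
t=0: [40, 31, 139, 240, 28, 0, 179, 38]
t=1: [38, 76, 148, 38, 85, 72, 140, 68]
t=2: [91, 132, 175, 86, 136, 124, 172, 123]
t=3: [169, 193, 211, 167, 196, 193, 210, 191]
t=4: [220, 225, 229, 219, 225, 224, 229, 224]
t=5: [236, 237, 238, 236, 237, 237, 238, 237]
t=6: [1, 1, 1, 1, 1, 1, 1, 1]
t=7: [5, 5, 5, 5, 5, 5, 5, 5]
t=8: [12, 12, 12, 12, 12, 12, 12, 12]
t=9: [23, 23, 23, 23, 23, 23, 23, 23]
t=10: [41, 41, 41, 41, 41, 41, 41, 41]
t=11: [70, 70, 70, 70, 70, 70, 70, 70]
t=12: [117, 117, 117, 117, 117, 117, 117, 117]
t=13: [193, 193, 193, 193, 193, 193, 193, 193]
t=14: [225, 225, 225, 225, 225, 225, 225, 225]
t=15: [238, 238, 238, 238, 238, 238, 238, 238]
t=16: [2, 2, 2, 2, 2, 2, 2, 2]
t=17: [7, 7, 7, 7, 7, 7, 7, 7]
t=18: [15, 15, 15, 15, 15, 15, 15, 15]
t=19: [28, 28, 28, 28, 28, 28, 28, 28]
t=20: [49, 49, 49, 49, 49, 49, 49, 49]
t=21: [83, 83, 83, 83, 83, 83, 83, 83]
t=22: [138, 138, 138, 138, 138, 138, 138, 138]
t=23: [204, 204, 204, 204, 204, 204, 204, 204]
t=24: [230, 230, 230, 230, 230, 230, 230, 230]
t=25: [240, 240, 240, 240, 240, 240, 240, 240]
t=26: [3, 3, 3, 3, 3, 3, 3, 3]
t=27: [8, 8, 8, 8, 8, 8, 8, 8]
t=28: [16, 16, 16, 16, 16, 16, 16, 16]
t=29: [29, 29, 29, 29, 29, 29, 29, 29]
t=30: [50, 50, 50, 50, 50, 50, 50, 50]
t=31: [84, 84, 84, 84, 84, 84, 84, 84]
t=32: [139, 139, 139, 139, 139, 139, 139, 139]
t=33: [205, 205, 205, 205, 205, 205, 205, 205]
t=34: [230, 230, 230, 230, 230, 230, 230, 230]

Answer: 10
Key observation: The state at step 24, [230, 230, 230, 230, 230, 230, 230, 230], reappears at step 34 — and no state repeats earlier — so the cycle the system enters has period 10.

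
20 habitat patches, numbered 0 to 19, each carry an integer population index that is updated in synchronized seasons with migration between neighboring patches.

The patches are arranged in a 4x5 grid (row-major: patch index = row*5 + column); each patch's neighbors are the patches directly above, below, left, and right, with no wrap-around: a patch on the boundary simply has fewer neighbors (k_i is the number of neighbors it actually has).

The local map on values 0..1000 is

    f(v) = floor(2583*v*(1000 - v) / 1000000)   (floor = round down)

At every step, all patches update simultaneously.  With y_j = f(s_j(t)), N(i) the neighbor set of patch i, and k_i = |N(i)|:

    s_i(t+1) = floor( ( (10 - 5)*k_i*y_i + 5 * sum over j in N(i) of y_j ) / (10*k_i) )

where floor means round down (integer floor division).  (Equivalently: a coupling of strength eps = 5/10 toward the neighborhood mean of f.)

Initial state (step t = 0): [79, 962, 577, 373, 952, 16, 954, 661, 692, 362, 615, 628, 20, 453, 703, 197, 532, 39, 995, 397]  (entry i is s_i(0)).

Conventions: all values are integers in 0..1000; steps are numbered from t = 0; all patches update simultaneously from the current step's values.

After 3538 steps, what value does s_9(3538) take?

Simulating step by step:
t=0: [79, 962, 577, 373, 952, 16, 954, 661, 692, 362, 615, 628, 20, 453, 703, 197, 532, 39, 995, 397]
t=1: [127, 202, 527, 518, 359, 171, 220, 456, 577, 499, 480, 478, 264, 463, 578, 517, 506, 165, 231, 446]
t=2: [338, 436, 604, 633, 619, 411, 479, 597, 636, 631, 597, 601, 535, 598, 635, 644, 596, 444, 501, 591]
t=3: [603, 623, 617, 603, 604, 619, 634, 623, 603, 601, 616, 625, 633, 620, 606, 606, 618, 636, 636, 622]
t=4: [612, 607, 610, 616, 617, 609, 602, 606, 615, 618, 610, 604, 602, 607, 613, 612, 607, 599, 600, 606]
t=5: [614, 615, 614, 610, 609, 615, 617, 615, 611, 610, 614, 616, 617, 615, 612, 614, 616, 618, 618, 615]
t=6: [611, 611, 612, 613, 614, 611, 610, 611, 612, 613, 611, 610, 610, 611, 612, 611, 610, 609, 609, 611]
t=7: [613, 613, 612, 612, 612, 613, 613, 613, 612, 612, 613, 613, 613, 613, 612, 613, 614, 614, 614, 613]
t=8: [612, 612, 612, 613, 613, 612, 612, 612, 612, 613, 612, 612, 612, 612, 612, 612, 612, 612, 612, 612]
t=9: [613, 613, 612, 612, 612, 613, 613, 613, 612, 612, 613, 613, 613, 613, 612, 613, 613, 613, 613, 613]
t=10: [612, 612, 612, 613, 613, 612, 612, 612, 612, 613, 612, 612, 612, 612, 612, 612, 612, 612, 612, 612]

Answer: s_9(3538) = 613
Key observation: The state at step 8, [612, 612, 612, 613, 613, 612, 612, 612, 612, 613, 612, 612, 612, 612, 612, 612, 612, 612, 612, 612], reappears at step 10: the system is in a cycle of period 2 from step 8 on.  Therefore the state at step 3538 equals the state at step 8 + ((3538 - 8) mod 2) = 8, which is [612, 612, 612, 613, 613, 612, 612, 612, 612, 613, 612, 612, 612, 612, 612, 612, 612, 612, 612, 612].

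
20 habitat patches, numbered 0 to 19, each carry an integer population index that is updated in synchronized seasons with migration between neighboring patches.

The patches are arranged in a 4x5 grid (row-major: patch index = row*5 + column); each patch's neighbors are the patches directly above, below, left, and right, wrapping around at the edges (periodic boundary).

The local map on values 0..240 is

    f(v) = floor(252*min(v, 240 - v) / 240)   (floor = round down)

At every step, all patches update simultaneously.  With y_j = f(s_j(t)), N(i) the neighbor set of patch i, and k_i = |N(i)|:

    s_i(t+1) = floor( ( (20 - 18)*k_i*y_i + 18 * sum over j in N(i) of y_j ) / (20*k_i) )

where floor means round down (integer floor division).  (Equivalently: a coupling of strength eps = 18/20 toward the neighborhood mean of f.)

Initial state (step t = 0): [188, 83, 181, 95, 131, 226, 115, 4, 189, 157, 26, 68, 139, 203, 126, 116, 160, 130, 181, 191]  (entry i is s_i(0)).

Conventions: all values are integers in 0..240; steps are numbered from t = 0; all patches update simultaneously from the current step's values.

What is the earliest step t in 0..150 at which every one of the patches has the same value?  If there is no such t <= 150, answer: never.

Answer: 13
Key observation: Synchronization is absorbing here: once all patches are equal they stay equal, and step 13 is the first all-equal step.

Derivation:
t=0: [188, 83, 181, 95, 131, 226, 115, 4, 189, 157, 26, 68, 139, 203, 126, 116, 160, 130, 181, 191]  (not all equal)
t=1: [81, 80, 74, 74, 76, 66, 51, 76, 56, 76, 75, 82, 61, 80, 57, 60, 97, 81, 74, 98]  (not all equal)
t=2: [74, 79, 80, 73, 85, 73, 76, 64, 77, 67, 70, 75, 81, 66, 83, 88, 81, 80, 86, 72]  (not all equal)
t=3: [83, 81, 77, 84, 75, 74, 76, 80, 71, 81, 82, 80, 75, 83, 73, 78, 84, 85, 77, 88]  (not all equal)
t=4: [80, 83, 85, 79, 87, 83, 82, 78, 84, 77, 80, 82, 85, 78, 86, 87, 85, 82, 88, 80]  (not all equal)
t=5: [88, 87, 84, 89, 83, 83, 85, 87, 81, 88, 88, 86, 84, 88, 83, 85, 87, 89, 84, 90]  (not all equal)
t=6: [88, 90, 91, 87, 92, 90, 89, 87, 91, 87, 88, 90, 91, 87, 91, 91, 90, 89, 92, 88]  (not all equal)
t=7: [94, 93, 92, 95, 91, 92, 93, 94, 91, 94, 94, 93, 92, 94, 91, 92, 94, 94, 92, 95]  (not all equal)
t=8: [96, 97, 97, 95, 98, 97, 97, 96, 97, 95, 96, 97, 97, 95, 97, 98, 97, 96, 98, 95]  (not all equal)
t=9: [101, 100, 100, 101, 99, 100, 100, 100, 99, 101, 101, 100, 100, 101, 99, 100, 101, 101, 99, 101]  (not all equal)
t=10: [104, 105, 105, 103, 105, 105, 105, 104, 105, 103, 104, 105, 105, 103, 105, 105, 105, 104, 105, 103]  (not all equal)
t=11: [109, 109, 109, 109, 108, 109, 109, 109, 108, 109, 109, 109, 109, 109, 108, 109, 109, 109, 108, 109]  (not all equal)
t=12: [113, 114, 114, 113, 113, 114, 114, 113, 113, 113, 113, 114, 114, 113, 113, 114, 114, 113, 113, 113]  (not all equal)
t=13: [118, 118, 118, 118, 118, 118, 118, 118, 118, 118, 118, 118, 118, 118, 118, 118, 118, 118, 118, 118]  (all equal)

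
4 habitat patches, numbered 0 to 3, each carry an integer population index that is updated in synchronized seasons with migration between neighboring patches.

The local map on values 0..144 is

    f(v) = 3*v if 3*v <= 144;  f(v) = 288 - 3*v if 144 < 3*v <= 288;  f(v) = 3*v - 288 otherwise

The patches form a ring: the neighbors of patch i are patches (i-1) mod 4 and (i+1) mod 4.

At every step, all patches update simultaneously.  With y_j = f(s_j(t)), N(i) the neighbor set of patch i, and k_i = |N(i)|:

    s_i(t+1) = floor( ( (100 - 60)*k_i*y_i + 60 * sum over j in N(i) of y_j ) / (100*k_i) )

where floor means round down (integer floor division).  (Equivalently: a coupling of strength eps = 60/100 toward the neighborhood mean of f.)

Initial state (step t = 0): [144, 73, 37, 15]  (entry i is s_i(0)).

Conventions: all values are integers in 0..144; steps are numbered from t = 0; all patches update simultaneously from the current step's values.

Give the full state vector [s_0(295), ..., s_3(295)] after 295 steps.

Answer: [36, 36, 36, 36]
Key observation: The state at step 31, [36, 36, 36, 36], reappears at step 33: the system is in a cycle of period 2 from step 31 on.  Therefore the state at step 295 equals the state at step 31 + ((295 - 31) mod 2) = 31, which is [36, 36, 36, 36].

Derivation:
t=0: [144, 73, 37, 15]
t=1: [91, 104, 78, 94]
t=2: [15, 30, 30, 23]
t=3: [65, 76, 83, 68]
t=4: [80, 63, 58, 73]
t=5: [69, 88, 96, 76]
t=6: [57, 33, 25, 48]
t=7: [119, 97, 102, 115]
t=8: [45, 27, 25, 48]
t=9: [121, 95, 97, 120]
t=10: [52, 24, 23, 52]
t=11: [114, 89, 88, 113]
t=12: [43, 31, 31, 43]
t=13: [118, 103, 103, 118]
t=14: [52, 34, 34, 52]
t=15: [123, 111, 111, 123]
t=16: [70, 55, 55, 70]
t=17: [91, 109, 109, 91]
t=18: [22, 31, 31, 22]
t=19: [74, 84, 84, 74]
t=20: [57, 45, 45, 57]
t=21: [122, 129, 129, 122]
t=22: [84, 92, 92, 84]
t=23: [28, 19, 19, 28]
t=24: [75, 65, 65, 75]
t=25: [72, 84, 84, 72]
t=26: [61, 46, 46, 61]
t=27: [114, 128, 128, 114]
t=28: [66, 83, 83, 66]
t=29: [74, 54, 54, 74]
t=30: [84, 108, 108, 84]
t=31: [36, 36, 36, 36]
t=32: [108, 108, 108, 108]
t=33: [36, 36, 36, 36]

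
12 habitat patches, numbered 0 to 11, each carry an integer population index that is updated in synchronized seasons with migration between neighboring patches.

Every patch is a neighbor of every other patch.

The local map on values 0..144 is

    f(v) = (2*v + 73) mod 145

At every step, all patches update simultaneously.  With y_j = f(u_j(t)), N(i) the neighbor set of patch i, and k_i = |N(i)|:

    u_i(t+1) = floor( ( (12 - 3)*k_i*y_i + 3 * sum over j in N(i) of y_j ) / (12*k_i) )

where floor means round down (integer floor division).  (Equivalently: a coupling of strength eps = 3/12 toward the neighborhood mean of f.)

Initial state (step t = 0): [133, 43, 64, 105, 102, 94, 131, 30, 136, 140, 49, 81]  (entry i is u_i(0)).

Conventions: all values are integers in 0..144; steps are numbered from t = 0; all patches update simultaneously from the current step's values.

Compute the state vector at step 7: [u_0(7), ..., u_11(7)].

Simulating step by step:
t=0: [133, 43, 64, 105, 102, 94, 131, 30, 136, 140, 49, 81]
t=1: [56, 31, 61, 121, 116, 105, 53, 117, 60, 66, 39, 86]
t=2: [44, 113, 51, 33, 26, 115, 39, 27, 50, 58, 19, 87]
t=3: [28, 23, 38, 118, 107, 26, 21, 109, 37, 49, 97, 91]
t=4: [114, 107, 23, 34, 124, 111, 104, 21, 22, 39, 109, 100]
t=5: [29, 124, 108, 124, 44, 25, 120, 105, 106, 26, 22, 114]
t=6: [118, 45, 128, 45, 35, 112, 40, 123, 125, 114, 108, 31]
t=7: [27, 26, 42, 26, 117, 18, 19, 34, 37, 21, 118, 111]

Answer: [27, 26, 42, 26, 117, 18, 19, 34, 37, 21, 118, 111]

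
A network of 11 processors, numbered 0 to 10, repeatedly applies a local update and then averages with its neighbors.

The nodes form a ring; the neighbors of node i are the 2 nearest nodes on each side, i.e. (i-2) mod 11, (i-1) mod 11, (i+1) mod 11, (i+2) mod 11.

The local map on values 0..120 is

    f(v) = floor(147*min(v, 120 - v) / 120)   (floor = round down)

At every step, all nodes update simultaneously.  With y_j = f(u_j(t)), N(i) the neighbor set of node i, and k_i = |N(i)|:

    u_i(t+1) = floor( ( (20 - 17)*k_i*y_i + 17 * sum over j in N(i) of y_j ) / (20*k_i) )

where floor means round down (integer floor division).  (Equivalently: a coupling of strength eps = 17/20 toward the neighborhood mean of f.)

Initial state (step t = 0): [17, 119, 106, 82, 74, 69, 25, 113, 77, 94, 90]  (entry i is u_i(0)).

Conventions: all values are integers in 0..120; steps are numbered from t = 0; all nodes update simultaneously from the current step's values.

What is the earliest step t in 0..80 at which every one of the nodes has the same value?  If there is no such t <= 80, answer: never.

Simulating step by step:
t=0: [17, 119, 106, 82, 74, 69, 25, 113, 77, 94, 90]  (not all equal)
t=1: [21, 25, 28, 35, 41, 39, 42, 38, 30, 29, 27]  (not all equal)
t=2: [31, 32, 36, 40, 44, 47, 45, 42, 40, 35, 31]  (not all equal)
t=3: [39, 41, 44, 48, 51, 52, 52, 50, 46, 43, 41]  (not all equal)
t=4: [50, 51, 54, 57, 59, 61, 60, 58, 56, 53, 51]  (not all equal)
t=5: [63, 64, 66, 68, 70, 71, 71, 69, 67, 65, 63]  (not all equal)
t=6: [67, 66, 65, 63, 62, 61, 61, 62, 64, 66, 67]  (not all equal)
t=7: [65, 66, 67, 69, 70, 70, 70, 69, 68, 66, 65]  (not all equal)
t=8: [65, 65, 64, 62, 61, 61, 61, 62, 63, 64, 65]  (not all equal)
t=9: [67, 68, 69, 69, 70, 71, 71, 70, 69, 68, 67]  (not all equal)
t=10: [63, 63, 62, 61, 61, 60, 60, 61, 62, 62, 63]  (not all equal)
t=11: [69, 70, 70, 71, 72, 72, 72, 72, 71, 70, 69]  (not all equal)
t=12: [61, 61, 60, 59, 59, 58, 58, 59, 59, 60, 61]  (not all equal)
t=13: [72, 72, 72, 72, 71, 71, 71, 71, 72, 72, 72]  (not all equal)
t=14: [58, 58, 58, 58, 59, 59, 59, 59, 58, 58, 58]  (not all equal)
t=15: [71, 71, 71, 71, 71, 71, 71, 71, 71, 71, 71]  (all equal)

Answer: 15
Key observation: Synchronization is absorbing here: once all nodes are equal they stay equal, and step 15 is the first all-equal step.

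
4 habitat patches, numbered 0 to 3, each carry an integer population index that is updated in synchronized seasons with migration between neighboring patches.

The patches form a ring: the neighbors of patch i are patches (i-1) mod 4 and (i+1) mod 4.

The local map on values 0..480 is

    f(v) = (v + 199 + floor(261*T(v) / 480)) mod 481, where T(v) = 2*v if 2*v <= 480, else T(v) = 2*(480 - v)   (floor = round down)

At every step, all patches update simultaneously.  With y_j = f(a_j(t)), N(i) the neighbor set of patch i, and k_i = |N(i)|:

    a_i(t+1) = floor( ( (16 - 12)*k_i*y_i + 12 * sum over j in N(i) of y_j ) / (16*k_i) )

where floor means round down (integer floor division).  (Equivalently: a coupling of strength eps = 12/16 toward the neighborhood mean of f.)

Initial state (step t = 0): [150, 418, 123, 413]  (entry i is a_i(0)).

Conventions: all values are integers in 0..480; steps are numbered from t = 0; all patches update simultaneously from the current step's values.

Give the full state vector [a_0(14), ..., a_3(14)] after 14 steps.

Simulating step by step:
t=0: [150, 418, 123, 413]
t=1: [160, 233, 266, 233]
t=2: [166, 151, 207, 151]
t=3: [40, 88, 62, 88]
t=4: [357, 324, 368, 324]
t=5: [210, 208, 210, 208]
t=6: [153, 155, 153, 155]
t=7: [40, 38, 40, 38]
t=8: [279, 281, 279, 281]
t=9: [215, 215, 215, 215]
t=10: [166, 166, 166, 166]
t=11: [64, 64, 64, 64]
t=12: [332, 332, 332, 332]
t=13: [210, 210, 210, 210]
t=14: [156, 156, 156, 156]

Answer: [156, 156, 156, 156]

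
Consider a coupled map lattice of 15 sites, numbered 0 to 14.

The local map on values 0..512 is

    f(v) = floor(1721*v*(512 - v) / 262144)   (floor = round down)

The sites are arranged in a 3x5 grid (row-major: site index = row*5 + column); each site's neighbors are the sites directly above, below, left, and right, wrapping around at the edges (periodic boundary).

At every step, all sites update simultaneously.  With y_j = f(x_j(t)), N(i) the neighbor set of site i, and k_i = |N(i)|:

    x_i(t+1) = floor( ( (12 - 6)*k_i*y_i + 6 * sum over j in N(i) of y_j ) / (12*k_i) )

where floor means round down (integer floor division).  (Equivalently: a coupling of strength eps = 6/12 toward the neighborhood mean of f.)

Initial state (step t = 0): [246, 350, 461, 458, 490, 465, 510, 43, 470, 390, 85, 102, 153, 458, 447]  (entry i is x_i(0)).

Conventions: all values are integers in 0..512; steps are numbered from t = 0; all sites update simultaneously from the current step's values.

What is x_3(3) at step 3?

Answer: x_3(3) = 329

Derivation:
t=0: [246, 350, 461, 458, 490, 465, 510, 43, 470, 390, 85, 102, 153, 458, 447]
t=1: [317, 293, 205, 145, 171, 194, 118, 147, 160, 222, 248, 259, 270, 186, 192]
t=2: [407, 404, 400, 369, 388, 397, 353, 365, 374, 405, 419, 412, 413, 392, 405]
t=3: [284, 294, 303, 329, 306, 297, 334, 334, 330, 296, 269, 282, 287, 308, 287]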